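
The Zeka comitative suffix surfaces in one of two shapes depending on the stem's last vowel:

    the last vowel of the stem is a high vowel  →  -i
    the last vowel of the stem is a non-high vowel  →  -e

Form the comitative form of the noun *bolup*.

*bolup*: last vowel = /u/, a high vowel → -i → *bolupi*.

bolupi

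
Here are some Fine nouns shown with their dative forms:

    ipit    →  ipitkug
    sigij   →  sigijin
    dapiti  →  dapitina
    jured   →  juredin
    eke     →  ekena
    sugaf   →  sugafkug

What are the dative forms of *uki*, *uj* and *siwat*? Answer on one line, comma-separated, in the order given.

ukina, ujin, siwatkug

Looking at the final sound of each stem: -kug when the stem ends in a voiceless consonant (*ipit*, *sugaf*); -in when the stem ends in a voiced consonant (*sigij*, *jured*); -na when the stem ends in a vowel (*dapiti*, *eke*).
Since the final sound of *uki* is /i/ (a vowel), it takes -na, giving *ukina*.
*uj*: final sound = /j/, a voiced consonant → -in → *ujin*.
The final sound of *siwat* is /t/, which is a voiceless consonant, so the suffix is -kug, giving *siwatkug*.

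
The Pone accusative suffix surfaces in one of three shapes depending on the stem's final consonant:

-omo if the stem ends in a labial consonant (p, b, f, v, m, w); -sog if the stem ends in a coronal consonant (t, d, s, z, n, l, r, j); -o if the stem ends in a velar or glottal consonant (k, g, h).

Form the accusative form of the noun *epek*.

epeko

Since the final consonant of *epek* is /k/ (velar/glottal), it takes -o, giving *epeko*.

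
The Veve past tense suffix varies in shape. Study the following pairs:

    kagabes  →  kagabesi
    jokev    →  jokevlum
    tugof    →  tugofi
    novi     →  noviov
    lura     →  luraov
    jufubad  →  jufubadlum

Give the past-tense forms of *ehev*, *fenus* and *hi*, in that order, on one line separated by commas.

Looking at the final sound of each stem: -i when the stem ends in a voiceless consonant (*kagabes*, *tugof*); -lum when the stem ends in a voiced consonant (*jokev*, *jufubad*); -ov when the stem ends in a vowel (*novi*, *lura*).
Since the final sound of *ehev* is /v/ (a voiced consonant), it takes -lum, giving *ehevlum*.
Since the final sound of *fenus* is /s/ (a voiceless consonant), it takes -i, giving *fenusi*.
*hi*: final sound = /i/, a vowel → -ov → *hiov*.

ehevlum, fenusi, hiov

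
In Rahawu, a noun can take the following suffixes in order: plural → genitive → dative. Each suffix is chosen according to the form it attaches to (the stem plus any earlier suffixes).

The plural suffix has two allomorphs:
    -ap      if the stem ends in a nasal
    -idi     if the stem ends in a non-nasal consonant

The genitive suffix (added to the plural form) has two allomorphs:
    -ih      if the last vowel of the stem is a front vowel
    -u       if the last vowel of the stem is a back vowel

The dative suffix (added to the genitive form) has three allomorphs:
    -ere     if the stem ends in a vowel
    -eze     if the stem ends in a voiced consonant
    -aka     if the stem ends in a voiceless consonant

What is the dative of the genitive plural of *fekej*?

fekejidiihaka

The final consonant of *fekej* is /j/, which is non-nasal, so the plural suffix is -idi, giving *fekejidi*.
The plural form *fekejidi* — last vowel /i/ (a front vowel) → -ih → *fekejidiih*.
The final sound of the genitive form *fekejidiih* is /h/, which is a voiceless consonant, so the dative suffix is -aka, giving *fekejidiihaka*.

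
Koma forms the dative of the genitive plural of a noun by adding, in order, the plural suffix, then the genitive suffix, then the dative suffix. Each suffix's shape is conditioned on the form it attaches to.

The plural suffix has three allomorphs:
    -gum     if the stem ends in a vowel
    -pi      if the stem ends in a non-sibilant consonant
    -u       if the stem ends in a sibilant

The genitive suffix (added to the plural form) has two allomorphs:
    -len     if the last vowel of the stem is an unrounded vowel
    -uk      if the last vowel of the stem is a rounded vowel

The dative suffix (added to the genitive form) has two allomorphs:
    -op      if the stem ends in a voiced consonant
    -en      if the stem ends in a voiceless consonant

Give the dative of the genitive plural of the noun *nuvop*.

nuvoppilenop

Since the final sound of *nuvop* is /p/ (a non-sibilant consonant), it takes -pi, giving *nuvoppi*.
The last vowel of the plural form *nuvoppi* is /i/, which is an unrounded vowel, so the genitive suffix is -len, giving *nuvoppilen*.
The final consonant of the genitive form *nuvoppilen* is /n/, which is voiced, so the dative suffix is -op, giving *nuvoppilenop*.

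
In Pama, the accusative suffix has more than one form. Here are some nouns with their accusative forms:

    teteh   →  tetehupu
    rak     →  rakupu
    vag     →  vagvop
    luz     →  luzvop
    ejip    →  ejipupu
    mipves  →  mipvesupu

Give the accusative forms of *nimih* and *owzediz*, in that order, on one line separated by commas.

nimihupu, owzedizvop

Looking at the final consonant of each stem: -upu when the stem ends in a voiceless consonant (*teteh*, *rak*, *ejip*, *mipves*); -vop when the stem ends in a voiced consonant (*vag*, *luz*).
*nimih* — final consonant /h/ (voiceless) → -upu → *nimihupu*.
Since the final consonant of *owzediz* is /z/ (voiced), it takes -vop, giving *owzedizvop*.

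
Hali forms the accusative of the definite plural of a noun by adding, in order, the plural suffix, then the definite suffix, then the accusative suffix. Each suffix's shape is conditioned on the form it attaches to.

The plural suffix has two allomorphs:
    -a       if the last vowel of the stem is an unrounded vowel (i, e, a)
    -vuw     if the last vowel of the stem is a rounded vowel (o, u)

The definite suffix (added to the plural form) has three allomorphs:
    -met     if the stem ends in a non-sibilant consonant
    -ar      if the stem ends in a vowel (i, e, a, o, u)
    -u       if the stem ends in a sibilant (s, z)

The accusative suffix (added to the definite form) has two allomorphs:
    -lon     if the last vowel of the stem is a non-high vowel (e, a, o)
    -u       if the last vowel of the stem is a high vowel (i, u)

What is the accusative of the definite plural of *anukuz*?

*anukuz*: last vowel = /u/, a rounded vowel → -vuw → *anukuzvuw*.
The final sound of the plural form *anukuzvuw* is /w/, which is a non-sibilant consonant, so the definite suffix is -met, giving *anukuzvuwmet*.
The definite form *anukuzvuwmet* — last vowel /e/ (a non-high vowel) → -lon → *anukuzvuwmetlon*.

anukuzvuwmetlon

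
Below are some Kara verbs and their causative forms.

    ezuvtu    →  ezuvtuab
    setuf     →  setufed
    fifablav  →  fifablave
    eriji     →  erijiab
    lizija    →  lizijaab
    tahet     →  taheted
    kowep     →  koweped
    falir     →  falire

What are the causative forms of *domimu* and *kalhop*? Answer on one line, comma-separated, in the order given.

Looking at the final sound of each stem: -ed when the stem ends in a voiceless consonant (*setuf*, *tahet*, *kowep*); -e when the stem ends in a voiced consonant (*fifablav*, *falir*); -ab when the stem ends in a vowel (*ezuvtu*, *eriji*, *lizija*).
The final sound of *domimu* is /u/, which is a vowel, so the suffix is -ab, giving *domimuab*.
*kalhop*: final sound = /p/, a voiceless consonant → -ed → *kalhoped*.

domimuab, kalhoped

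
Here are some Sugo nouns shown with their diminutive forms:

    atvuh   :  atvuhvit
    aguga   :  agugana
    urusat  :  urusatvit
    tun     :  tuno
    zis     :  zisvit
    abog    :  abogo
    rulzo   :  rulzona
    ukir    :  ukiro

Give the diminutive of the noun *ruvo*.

ruvona

Looking at the final sound of each stem: -vit when the stem ends in a voiceless consonant (*atvuh*, *urusat*, *zis*); -o when the stem ends in a voiced consonant (*tun*, *abog*, *ukir*); -na when the stem ends in a vowel (*aguga*, *rulzo*).
Since the final sound of *ruvo* is /o/ (a vowel), it takes -na, giving *ruvona*.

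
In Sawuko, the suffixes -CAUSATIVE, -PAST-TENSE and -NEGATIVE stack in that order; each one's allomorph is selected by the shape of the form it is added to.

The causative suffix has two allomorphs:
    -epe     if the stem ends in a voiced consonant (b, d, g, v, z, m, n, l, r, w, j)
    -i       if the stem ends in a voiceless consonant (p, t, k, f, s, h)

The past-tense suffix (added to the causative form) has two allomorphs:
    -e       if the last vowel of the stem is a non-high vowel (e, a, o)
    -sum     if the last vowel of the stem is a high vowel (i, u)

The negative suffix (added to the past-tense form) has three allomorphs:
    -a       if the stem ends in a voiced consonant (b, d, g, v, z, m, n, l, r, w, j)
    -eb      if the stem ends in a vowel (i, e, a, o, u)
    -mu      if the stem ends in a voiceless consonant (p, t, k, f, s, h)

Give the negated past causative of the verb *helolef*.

The final consonant of *helolef* is /f/, which is voiceless, so the causative suffix is -i, giving *helolefi*.
The causative form *helolefi* — last vowel /i/ (a high vowel) → -sum → *helolefisum*.
Since the final sound of the past-tense form *helolefisum* is /m/ (a voiced consonant), it takes -a, giving *helolefisuma*.

helolefisuma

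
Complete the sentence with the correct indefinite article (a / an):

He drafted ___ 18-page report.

an

The indefinite article is chosen by the initial *sound* of the following word, not its spelling.
The number *18* is spoken "eighteen", beginning with /ˌeɪˈtiːn/ — a vowel sound.
So the article is *an*: He drafted an 18-page report.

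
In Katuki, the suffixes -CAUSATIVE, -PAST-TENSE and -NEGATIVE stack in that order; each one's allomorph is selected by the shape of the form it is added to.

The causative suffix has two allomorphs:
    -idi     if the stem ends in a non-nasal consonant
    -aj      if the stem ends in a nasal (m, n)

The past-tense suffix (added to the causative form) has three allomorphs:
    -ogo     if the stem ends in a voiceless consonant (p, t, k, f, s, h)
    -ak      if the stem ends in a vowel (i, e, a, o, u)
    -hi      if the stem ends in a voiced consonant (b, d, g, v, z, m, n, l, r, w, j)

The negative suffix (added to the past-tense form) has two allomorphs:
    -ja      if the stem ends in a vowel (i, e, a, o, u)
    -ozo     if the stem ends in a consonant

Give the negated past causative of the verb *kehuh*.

kehuhidiakozo

*kehuh*: final consonant = /h/, non-nasal → -idi → *kehuhidi*.
The final sound of the causative form *kehuhidi* is /i/, which is a vowel, so the past-tense suffix is -ak, giving *kehuhidiak*.
The final sound of the past-tense form *kehuhidiak* is /k/, which is a consonant, so the negative suffix is -ozo, giving *kehuhidiakozo*.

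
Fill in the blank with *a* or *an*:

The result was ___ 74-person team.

The indefinite article is chosen by the initial *sound* of the following word, not its spelling.
The number *74* is spoken "seventy-…", beginning with /ˈsɛvənti/ — a consonant sound.
So the article is *a*: The result was a 74-person team.

a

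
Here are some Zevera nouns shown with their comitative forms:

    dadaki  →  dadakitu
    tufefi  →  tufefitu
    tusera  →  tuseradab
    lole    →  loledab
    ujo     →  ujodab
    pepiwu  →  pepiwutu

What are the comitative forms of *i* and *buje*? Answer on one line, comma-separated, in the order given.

Looking at the last vowel of each stem: -tu when the last vowel of the stem is a high vowel (*dadaki*, *tufefi*, *pepiwu*); -dab when the last vowel of the stem is a non-high vowel (*tusera*, *lole*, *ujo*).
*i*: last vowel = /i/, a high vowel → -tu → *itu*.
The last vowel of *buje* is /e/, which is a non-high vowel, so the suffix is -dab, giving *bujedab*.

itu, bujedab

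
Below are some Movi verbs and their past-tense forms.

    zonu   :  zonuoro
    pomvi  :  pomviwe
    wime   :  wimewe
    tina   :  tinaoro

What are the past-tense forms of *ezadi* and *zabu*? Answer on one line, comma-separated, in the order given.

The alternation tracks the last vowel of the stem — -we when the last vowel of the stem is a front vowel (*pomvi*, *wime*); -oro when the last vowel of the stem is a back vowel (*zonu*, *tina*).
The last vowel of *ezadi* is /i/, which is a front vowel, so the suffix is -we, giving *ezadiwe*.
*zabu*: last vowel = /u/, a back vowel → -oro → *zabuoro*.

ezadiwe, zabuoro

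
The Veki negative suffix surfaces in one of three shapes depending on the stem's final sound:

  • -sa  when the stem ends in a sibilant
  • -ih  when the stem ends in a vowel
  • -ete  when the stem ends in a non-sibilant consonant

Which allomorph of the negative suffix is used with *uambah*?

-ete

*uambah*: final sound = /h/, a non-sibilant consonant → -ete.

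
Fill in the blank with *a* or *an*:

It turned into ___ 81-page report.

The indefinite article is chosen by the initial *sound* of the following word, not its spelling.
The number *81* is spoken "eighty-…", beginning with /ˈeɪti/ — a vowel sound.
So the article is *an*: It turned into an 81-page report.

an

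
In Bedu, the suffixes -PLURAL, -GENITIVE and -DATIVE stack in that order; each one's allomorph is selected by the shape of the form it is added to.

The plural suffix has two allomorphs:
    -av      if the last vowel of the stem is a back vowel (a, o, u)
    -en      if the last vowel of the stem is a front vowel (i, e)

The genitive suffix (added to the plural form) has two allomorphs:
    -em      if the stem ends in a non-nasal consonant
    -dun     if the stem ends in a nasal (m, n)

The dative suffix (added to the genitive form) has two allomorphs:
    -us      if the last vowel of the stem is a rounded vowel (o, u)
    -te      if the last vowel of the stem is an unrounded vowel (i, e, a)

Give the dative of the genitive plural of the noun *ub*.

Since the last vowel of *ub* is /u/ (a back vowel), it takes -av, giving *ubav*.
The plural form *ubav* — final consonant /v/ (non-nasal) → -em → *ubavem*.
The last vowel of the genitive form *ubavem* is /e/, which is an unrounded vowel, so the dative suffix is -te, giving *ubavemte*.

ubavemte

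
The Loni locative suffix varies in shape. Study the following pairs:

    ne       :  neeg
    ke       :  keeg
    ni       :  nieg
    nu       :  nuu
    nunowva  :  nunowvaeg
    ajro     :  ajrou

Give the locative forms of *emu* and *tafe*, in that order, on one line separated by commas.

emuu, tafeeg

Looking at the last vowel of each stem: -u when the last vowel of the stem is a rounded vowel (*nu*, *ajro*); -eg when the last vowel of the stem is an unrounded vowel (*ne*, *ke*, *ni*, *nunowva*).
The last vowel of *emu* is /u/, which is a rounded vowel, so the suffix is -u, giving *emuu*.
*tafe*: last vowel = /e/, an unrounded vowel → -eg → *tafeeg*.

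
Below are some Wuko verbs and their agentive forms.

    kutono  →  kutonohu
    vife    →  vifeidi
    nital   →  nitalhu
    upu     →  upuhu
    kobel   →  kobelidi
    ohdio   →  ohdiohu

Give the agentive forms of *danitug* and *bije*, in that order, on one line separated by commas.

The alternation tracks the last vowel of the stem — -idi when the last vowel of the stem is a front vowel (*vife*, *kobel*); -hu when the last vowel of the stem is a back vowel (*kutono*, *nital*, *upu*, *ohdio*).
Since the last vowel of *danitug* is /u/ (a back vowel), it takes -hu, giving *danitughu*.
Since the last vowel of *bije* is /e/ (a front vowel), it takes -idi, giving *bijeidi*.

danitughu, bijeidi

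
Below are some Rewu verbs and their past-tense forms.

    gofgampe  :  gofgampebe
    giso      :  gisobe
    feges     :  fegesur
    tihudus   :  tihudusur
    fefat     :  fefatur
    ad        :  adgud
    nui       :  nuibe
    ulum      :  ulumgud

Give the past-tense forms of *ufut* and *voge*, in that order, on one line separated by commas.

ufutur, vogebe

The pattern is voicing of the final sound: -ur when the stem ends in a voiceless consonant (*feges*, *tihudus*, *fefat*); -gud when the stem ends in a voiced consonant (*ad*, *ulum*); -be when the stem ends in a vowel (*gofgampe*, *giso*, *nui*).
*ufut*: final sound = /t/, a voiceless consonant → -ur → *ufutur*.
*voge* — final sound /e/ (a vowel) → -be → *vogebe*.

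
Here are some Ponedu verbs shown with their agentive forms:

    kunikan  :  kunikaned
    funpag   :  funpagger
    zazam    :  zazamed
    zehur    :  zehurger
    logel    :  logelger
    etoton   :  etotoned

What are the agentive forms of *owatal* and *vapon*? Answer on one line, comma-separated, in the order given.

owatalger, vaponed

The alternation tracks the final consonant of the stem — -ed when the stem ends in a nasal (*kunikan*, *zazam*, *etoton*); -ger when the stem ends in a non-nasal consonant (*funpag*, *zehur*, *logel*).
Since the final consonant of *owatal* is /l/ (non-nasal), it takes -ger, giving *owatalger*.
*vapon*: final consonant = /n/, a nasal → -ed → *vaponed*.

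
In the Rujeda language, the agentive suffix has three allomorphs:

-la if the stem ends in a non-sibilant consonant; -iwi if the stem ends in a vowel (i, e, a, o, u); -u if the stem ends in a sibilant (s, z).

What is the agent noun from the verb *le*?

Since the final sound of *le* is /e/ (a vowel), it takes -iwi, giving *leiwi*.

leiwi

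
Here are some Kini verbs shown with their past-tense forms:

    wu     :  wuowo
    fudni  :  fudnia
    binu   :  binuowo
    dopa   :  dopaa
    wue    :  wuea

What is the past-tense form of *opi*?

opia

The pattern is rounding harmony: -owo when the last vowel of the stem is a rounded vowel (*wu*, *binu*); -a when the last vowel of the stem is an unrounded vowel (*fudni*, *dopa*, *wue*).
*opi*: last vowel = /i/, an unrounded vowel → -a → *opia*.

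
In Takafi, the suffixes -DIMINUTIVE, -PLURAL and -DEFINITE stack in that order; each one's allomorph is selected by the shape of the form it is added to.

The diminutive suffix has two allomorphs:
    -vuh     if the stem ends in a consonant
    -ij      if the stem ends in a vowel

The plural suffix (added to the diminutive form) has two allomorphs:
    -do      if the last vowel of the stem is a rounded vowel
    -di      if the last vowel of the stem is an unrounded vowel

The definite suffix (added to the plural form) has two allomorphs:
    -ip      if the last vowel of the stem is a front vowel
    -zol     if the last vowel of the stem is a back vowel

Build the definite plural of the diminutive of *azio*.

*azio* — final sound /o/ (a vowel) → -ij → *azioij*.
The last vowel of the diminutive form *azioij* is /i/, which is an unrounded vowel, so the plural suffix is -di, giving *azioijdi*.
The plural form *azioijdi* — last vowel /i/ (a front vowel) → -ip → *azioijdiip*.

azioijdiip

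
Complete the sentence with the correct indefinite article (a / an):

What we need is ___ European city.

a

The indefinite article is chosen by the initial *sound* of the following word, not its spelling.
*European* begins with the sound /jʊ/ (eu pronounced /jʊ/) — a consonant sound.
So the article is *a*: What we need is a European city.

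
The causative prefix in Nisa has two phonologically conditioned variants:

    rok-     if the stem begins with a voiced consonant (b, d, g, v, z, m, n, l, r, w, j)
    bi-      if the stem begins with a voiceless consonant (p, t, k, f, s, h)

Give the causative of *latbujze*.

roklatbujze

The first consonant of *latbujze* is /l/, which is voiced, so the prefix is rok-, giving *roklatbujze*.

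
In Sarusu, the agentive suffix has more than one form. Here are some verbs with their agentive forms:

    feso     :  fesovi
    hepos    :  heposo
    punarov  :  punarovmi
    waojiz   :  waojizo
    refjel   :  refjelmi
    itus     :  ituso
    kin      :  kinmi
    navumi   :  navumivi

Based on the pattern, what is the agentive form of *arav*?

aravmi

The alternation tracks the final sound of the stem — -o when the stem ends in a sibilant (*hepos*, *waojiz*, *itus*); -mi when the stem ends in a non-sibilant consonant (*punarov*, *refjel*, *kin*); -vi when the stem ends in a vowel (*feso*, *navumi*).
*arav*: final sound = /v/, a non-sibilant consonant → -mi → *aravmi*.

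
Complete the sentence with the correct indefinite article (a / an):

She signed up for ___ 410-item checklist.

a

The indefinite article is chosen by the initial *sound* of the following word, not its spelling.
The number *410* is spoken "four hundred …", beginning with /fɔr/ — a consonant sound.
So the article is *a*: She signed up for a 410-item checklist.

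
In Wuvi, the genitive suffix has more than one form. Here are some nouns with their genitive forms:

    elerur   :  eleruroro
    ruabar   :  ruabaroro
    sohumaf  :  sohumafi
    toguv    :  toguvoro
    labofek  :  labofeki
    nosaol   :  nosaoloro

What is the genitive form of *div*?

divoro

The pattern is voicing of the final consonant: -i when the stem ends in a voiceless consonant (*sohumaf*, *labofek*); -oro when the stem ends in a voiced consonant (*elerur*, *ruabar*, *toguv*, *nosaol*).
Since the final consonant of *div* is /v/ (voiced), it takes -oro, giving *divoro*.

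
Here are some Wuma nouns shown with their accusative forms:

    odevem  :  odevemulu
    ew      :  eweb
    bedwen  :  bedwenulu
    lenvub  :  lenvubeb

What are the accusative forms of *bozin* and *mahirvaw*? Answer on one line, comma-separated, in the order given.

bozinulu, mahirvaweb

Looking at the final consonant of each stem: -ulu when the stem ends in a nasal (*odevem*, *bedwen*); -eb when the stem ends in a non-nasal consonant (*ew*, *lenvub*).
*bozin* — final consonant /n/ (a nasal) → -ulu → *bozinulu*.
*mahirvaw*: final consonant = /w/, non-nasal → -eb → *mahirvaweb*.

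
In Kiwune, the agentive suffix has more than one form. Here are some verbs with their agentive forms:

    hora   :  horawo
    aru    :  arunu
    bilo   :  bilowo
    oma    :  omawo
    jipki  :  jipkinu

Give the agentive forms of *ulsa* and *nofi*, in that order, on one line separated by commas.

ulsawo, nofinu

The suffix is conditioned by the last vowel: -nu when the last vowel of the stem is a high vowel (*aru*, *jipki*); -wo when the last vowel of the stem is a non-high vowel (*hora*, *bilo*, *oma*).
*ulsa*: last vowel = /a/, a non-high vowel → -wo → *ulsawo*.
Since the last vowel of *nofi* is /i/ (a high vowel), it takes -nu, giving *nofinu*.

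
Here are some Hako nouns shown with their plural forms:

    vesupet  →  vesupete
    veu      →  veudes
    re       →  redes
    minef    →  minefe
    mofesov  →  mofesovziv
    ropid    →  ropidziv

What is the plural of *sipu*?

sipudes

The suffix is conditioned by the final sound: -e when the stem ends in a voiceless consonant (*vesupet*, *minef*); -ziv when the stem ends in a voiced consonant (*mofesov*, *ropid*); -des when the stem ends in a vowel (*veu*, *re*).
*sipu*: final sound = /u/, a vowel → -des → *sipudes*.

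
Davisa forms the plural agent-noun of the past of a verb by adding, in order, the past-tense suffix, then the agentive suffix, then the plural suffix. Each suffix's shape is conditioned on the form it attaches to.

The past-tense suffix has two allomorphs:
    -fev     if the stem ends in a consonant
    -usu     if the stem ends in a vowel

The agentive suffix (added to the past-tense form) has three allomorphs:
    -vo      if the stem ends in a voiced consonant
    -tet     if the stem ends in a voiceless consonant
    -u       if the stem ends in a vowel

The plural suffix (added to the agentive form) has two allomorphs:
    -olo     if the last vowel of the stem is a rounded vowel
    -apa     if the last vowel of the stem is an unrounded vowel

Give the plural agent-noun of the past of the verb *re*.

The final sound of *re* is /e/, which is a vowel, so the past-tense suffix is -usu, giving *reusu*.
The past-tense form *reusu*: final sound = /u/, a vowel → -u → *reusuu*.
Since the last vowel of the agentive form *reusuu* is /u/ (a rounded vowel), it takes -olo, giving *reusuuolo*.

reusuuolo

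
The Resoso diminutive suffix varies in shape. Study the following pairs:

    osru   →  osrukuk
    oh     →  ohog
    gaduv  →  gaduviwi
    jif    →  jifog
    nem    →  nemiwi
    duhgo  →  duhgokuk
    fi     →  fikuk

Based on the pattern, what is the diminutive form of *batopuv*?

Looking at the final sound of each stem: -og when the stem ends in a voiceless consonant (*oh*, *jif*); -iwi when the stem ends in a voiced consonant (*gaduv*, *nem*); -kuk when the stem ends in a vowel (*osru*, *duhgo*, *fi*).
The final sound of *batopuv* is /v/, which is a voiced consonant, so the suffix is -iwi, giving *batopuviwi*.

batopuviwi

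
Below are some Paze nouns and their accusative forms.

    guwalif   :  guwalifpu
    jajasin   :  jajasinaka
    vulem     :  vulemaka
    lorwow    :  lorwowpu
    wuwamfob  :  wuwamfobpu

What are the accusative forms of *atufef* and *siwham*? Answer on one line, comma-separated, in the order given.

atufefpu, siwhamaka

Looking at the final consonant of each stem: -aka when the stem ends in a nasal (*jajasin*, *vulem*); -pu when the stem ends in a non-nasal consonant (*guwalif*, *lorwow*, *wuwamfob*).
*atufef* — final consonant /f/ (non-nasal) → -pu → *atufefpu*.
*siwham* — final consonant /m/ (a nasal) → -aka → *siwhamaka*.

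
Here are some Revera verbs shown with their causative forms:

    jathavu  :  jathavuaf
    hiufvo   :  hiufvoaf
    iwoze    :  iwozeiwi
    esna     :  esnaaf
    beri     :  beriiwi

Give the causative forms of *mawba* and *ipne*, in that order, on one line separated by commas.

mawbaaf, ipneiwi

The pattern is front/back vowel harmony: -iwi when the last vowel of the stem is a front vowel (*iwoze*, *beri*); -af when the last vowel of the stem is a back vowel (*jathavu*, *hiufvo*, *esna*).
Since the last vowel of *mawba* is /a/ (a back vowel), it takes -af, giving *mawbaaf*.
The last vowel of *ipne* is /e/, which is a front vowel, so the suffix is -iwi, giving *ipneiwi*.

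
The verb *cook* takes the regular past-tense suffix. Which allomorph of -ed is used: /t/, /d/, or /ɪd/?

The stem *cook* ends in a voiceless consonant other than /t/.
The -ed suffix is realized as /ɪd/ after /t, d/; as /t/ after other voiceless consonants; and as /d/ after other voiced sounds.
So -ed on *cook* is pronounced /t/.

/t/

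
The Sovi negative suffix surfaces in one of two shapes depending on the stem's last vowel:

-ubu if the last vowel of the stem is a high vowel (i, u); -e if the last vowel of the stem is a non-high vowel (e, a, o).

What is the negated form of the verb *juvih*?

The last vowel of *juvih* is /i/, which is a high vowel, so the suffix is -ubu, giving *juvihubu*.

juvihubu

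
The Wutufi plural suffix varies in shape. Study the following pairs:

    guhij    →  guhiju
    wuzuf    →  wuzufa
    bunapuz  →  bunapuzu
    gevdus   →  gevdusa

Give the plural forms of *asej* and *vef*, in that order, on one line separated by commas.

The alternation tracks the final consonant of the stem — -a when the stem ends in a voiceless consonant (*wuzuf*, *gevdus*); -u when the stem ends in a voiced consonant (*guhij*, *bunapuz*).
*asej* — final consonant /j/ (voiced) → -u → *aseju*.
The final consonant of *vef* is /f/, which is voiceless, so the suffix is -a, giving *vefa*.

aseju, vefa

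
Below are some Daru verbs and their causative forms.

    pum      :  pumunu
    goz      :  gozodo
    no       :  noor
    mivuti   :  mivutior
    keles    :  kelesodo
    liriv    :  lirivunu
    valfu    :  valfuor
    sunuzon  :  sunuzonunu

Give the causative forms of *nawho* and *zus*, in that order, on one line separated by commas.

nawhoor, zusodo

The alternation tracks the final sound of the stem — -odo when the stem ends in a sibilant (*goz*, *keles*); -unu when the stem ends in a non-sibilant consonant (*pum*, *liriv*, *sunuzon*); -or when the stem ends in a vowel (*no*, *mivuti*, *valfu*).
*nawho* — final sound /o/ (a vowel) → -or → *nawhoor*.
Since the final sound of *zus* is /s/ (a sibilant), it takes -odo, giving *zusodo*.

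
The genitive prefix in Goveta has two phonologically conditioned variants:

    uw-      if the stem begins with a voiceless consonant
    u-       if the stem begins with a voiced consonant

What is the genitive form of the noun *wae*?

uwae

*wae* — first consonant /w/ (voiced) → u- → *uwae*.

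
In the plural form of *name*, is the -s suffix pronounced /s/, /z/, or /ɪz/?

The stem *name* ends in a voiced non-sibilant sound.
The plural suffix surfaces as /ɪz/ after sibilants, /s/ after other voiceless consonants, and /z/ after other voiced sounds.
So the plural -s on *name* is pronounced /z/.

/z/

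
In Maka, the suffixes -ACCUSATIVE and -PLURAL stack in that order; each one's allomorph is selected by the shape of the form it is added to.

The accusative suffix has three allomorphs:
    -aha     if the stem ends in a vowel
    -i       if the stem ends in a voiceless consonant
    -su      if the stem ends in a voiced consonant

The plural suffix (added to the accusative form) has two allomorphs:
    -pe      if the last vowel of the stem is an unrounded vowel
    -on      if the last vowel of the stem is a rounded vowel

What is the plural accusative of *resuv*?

resuvsuon

*resuv*: final sound = /v/, a voiced consonant → -su → *resuvsu*.
The accusative form *resuvsu*: last vowel = /u/, a rounded vowel → -on → *resuvsuon*.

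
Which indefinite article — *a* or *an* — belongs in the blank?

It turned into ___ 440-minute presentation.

The indefinite article is chosen by the initial *sound* of the following word, not its spelling.
The number *440* is spoken "four hundred …", beginning with /fɔr/ — a consonant sound.
So the article is *a*: It turned into a 440-minute presentation.

a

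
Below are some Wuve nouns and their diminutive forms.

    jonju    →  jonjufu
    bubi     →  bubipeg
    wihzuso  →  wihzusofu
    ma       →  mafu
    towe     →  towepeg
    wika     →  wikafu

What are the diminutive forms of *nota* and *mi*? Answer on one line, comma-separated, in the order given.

The suffix is conditioned by the last vowel: -peg when the last vowel of the stem is a front vowel (*bubi*, *towe*); -fu when the last vowel of the stem is a back vowel (*jonju*, *wihzuso*, *ma*, *wika*).
*nota*: last vowel = /a/, a back vowel → -fu → *notafu*.
*mi* — last vowel /i/ (a front vowel) → -peg → *mipeg*.

notafu, mipeg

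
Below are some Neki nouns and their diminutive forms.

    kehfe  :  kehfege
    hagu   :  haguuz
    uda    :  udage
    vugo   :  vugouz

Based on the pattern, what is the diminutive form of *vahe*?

vahege

The pattern is rounding harmony: -uz when the last vowel of the stem is a rounded vowel (*hagu*, *vugo*); -ge when the last vowel of the stem is an unrounded vowel (*kehfe*, *uda*).
Since the last vowel of *vahe* is /e/ (an unrounded vowel), it takes -ge, giving *vahege*.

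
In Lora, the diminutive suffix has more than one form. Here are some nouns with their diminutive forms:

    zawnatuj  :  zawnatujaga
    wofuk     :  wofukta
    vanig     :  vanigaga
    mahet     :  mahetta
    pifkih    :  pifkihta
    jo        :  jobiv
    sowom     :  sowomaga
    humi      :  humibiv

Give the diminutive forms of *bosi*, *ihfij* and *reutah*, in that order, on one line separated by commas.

bosibiv, ihfijaga, reutahta

Looking at the final sound of each stem: -ta when the stem ends in a voiceless consonant (*wofuk*, *mahet*, *pifkih*); -aga when the stem ends in a voiced consonant (*zawnatuj*, *vanig*, *sowom*); -biv when the stem ends in a vowel (*jo*, *humi*).
The final sound of *bosi* is /i/, which is a vowel, so the suffix is -biv, giving *bosibiv*.
*ihfij* — final sound /j/ (a voiced consonant) → -aga → *ihfijaga*.
Since the final sound of *reutah* is /h/ (a voiceless consonant), it takes -ta, giving *reutahta*.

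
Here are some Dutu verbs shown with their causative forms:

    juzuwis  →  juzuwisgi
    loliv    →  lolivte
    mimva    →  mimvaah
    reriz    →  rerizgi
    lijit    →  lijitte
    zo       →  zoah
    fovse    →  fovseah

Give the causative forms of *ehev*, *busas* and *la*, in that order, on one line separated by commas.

The alternation tracks the final sound of the stem — -gi when the stem ends in a sibilant (*juzuwis*, *reriz*); -te when the stem ends in a non-sibilant consonant (*loliv*, *lijit*); -ah when the stem ends in a vowel (*mimva*, *zo*, *fovse*).
Since the final sound of *ehev* is /v/ (a non-sibilant consonant), it takes -te, giving *ehevte*.
The final sound of *busas* is /s/, which is a sibilant, so the suffix is -gi, giving *busasgi*.
Since the final sound of *la* is /a/ (a vowel), it takes -ah, giving *laah*.

ehevte, busasgi, laah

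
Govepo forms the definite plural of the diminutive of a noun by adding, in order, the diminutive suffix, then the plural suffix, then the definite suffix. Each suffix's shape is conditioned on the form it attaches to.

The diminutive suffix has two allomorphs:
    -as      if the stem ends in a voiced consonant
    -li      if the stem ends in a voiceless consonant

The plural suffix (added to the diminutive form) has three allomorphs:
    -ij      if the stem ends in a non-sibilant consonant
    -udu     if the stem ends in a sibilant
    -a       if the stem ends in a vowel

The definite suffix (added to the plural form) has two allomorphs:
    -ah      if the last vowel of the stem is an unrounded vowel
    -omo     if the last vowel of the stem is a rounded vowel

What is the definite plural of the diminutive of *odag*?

odagasuduomo

*odag* — final consonant /g/ (voiced) → -as → *odagas*.
The diminutive form *odagas* — final sound /s/ (a sibilant) → -udu → *odagasudu*.
The last vowel of the plural form *odagasudu* is /u/, which is a rounded vowel, so the definite suffix is -omo, giving *odagasuduomo*.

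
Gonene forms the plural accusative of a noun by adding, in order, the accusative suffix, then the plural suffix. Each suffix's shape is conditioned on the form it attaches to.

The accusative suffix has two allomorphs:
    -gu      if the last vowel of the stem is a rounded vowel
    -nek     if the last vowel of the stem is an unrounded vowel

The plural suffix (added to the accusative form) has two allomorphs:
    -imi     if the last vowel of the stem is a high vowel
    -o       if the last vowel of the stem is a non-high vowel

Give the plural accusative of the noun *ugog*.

*ugog*: last vowel = /o/, a rounded vowel → -gu → *ugoggu*.
The accusative form *ugoggu* — last vowel /u/ (a high vowel) → -imi → *ugogguimi*.

ugogguimi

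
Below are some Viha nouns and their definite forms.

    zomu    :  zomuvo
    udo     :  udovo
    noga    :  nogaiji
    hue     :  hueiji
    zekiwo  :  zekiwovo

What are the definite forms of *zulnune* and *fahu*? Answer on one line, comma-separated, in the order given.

zulnuneiji, fahuvo

Looking at the last vowel of each stem: -vo when the last vowel of the stem is a rounded vowel (*zomu*, *udo*, *zekiwo*); -iji when the last vowel of the stem is an unrounded vowel (*noga*, *hue*).
The last vowel of *zulnune* is /e/, which is an unrounded vowel, so the suffix is -iji, giving *zulnuneiji*.
The last vowel of *fahu* is /u/, which is a rounded vowel, so the suffix is -vo, giving *fahuvo*.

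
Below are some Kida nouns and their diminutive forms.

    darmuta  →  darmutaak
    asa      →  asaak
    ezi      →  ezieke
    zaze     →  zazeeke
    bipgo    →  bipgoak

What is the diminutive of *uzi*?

The pattern is front/back vowel harmony: -eke when the last vowel of the stem is a front vowel (*ezi*, *zaze*); -ak when the last vowel of the stem is a back vowel (*darmuta*, *asa*, *bipgo*).
*uzi*: last vowel = /i/, a front vowel → -eke → *uzieke*.

uzieke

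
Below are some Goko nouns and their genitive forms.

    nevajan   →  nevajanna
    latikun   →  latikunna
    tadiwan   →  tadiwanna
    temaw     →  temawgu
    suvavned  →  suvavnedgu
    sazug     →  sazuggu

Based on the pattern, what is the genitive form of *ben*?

benna

The suffix is conditioned by the final consonant: -na when the stem ends in a nasal (*nevajan*, *latikun*, *tadiwan*); -gu when the stem ends in a non-nasal consonant (*temaw*, *suvavned*, *sazug*).
Since the final consonant of *ben* is /n/ (a nasal), it takes -na, giving *benna*.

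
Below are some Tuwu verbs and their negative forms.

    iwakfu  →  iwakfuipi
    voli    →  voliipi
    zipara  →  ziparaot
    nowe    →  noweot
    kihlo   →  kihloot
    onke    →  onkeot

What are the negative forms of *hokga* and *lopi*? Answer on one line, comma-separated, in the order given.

Looking at the last vowel of each stem: -ipi when the last vowel of the stem is a high vowel (*iwakfu*, *voli*); -ot when the last vowel of the stem is a non-high vowel (*zipara*, *nowe*, *kihlo*, *onke*).
Since the last vowel of *hokga* is /a/ (a non-high vowel), it takes -ot, giving *hokgaot*.
Since the last vowel of *lopi* is /i/ (a high vowel), it takes -ipi, giving *lopiipi*.

hokgaot, lopiipi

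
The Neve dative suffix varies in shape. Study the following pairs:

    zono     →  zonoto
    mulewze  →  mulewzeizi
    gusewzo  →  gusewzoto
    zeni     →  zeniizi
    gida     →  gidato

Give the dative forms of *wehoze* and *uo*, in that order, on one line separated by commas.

The pattern is front/back vowel harmony: -izi when the last vowel of the stem is a front vowel (*mulewze*, *zeni*); -to when the last vowel of the stem is a back vowel (*zono*, *gusewzo*, *gida*).
The last vowel of *wehoze* is /e/, which is a front vowel, so the suffix is -izi, giving *wehozeizi*.
*uo*: last vowel = /o/, a back vowel → -to → *uoto*.

wehozeizi, uoto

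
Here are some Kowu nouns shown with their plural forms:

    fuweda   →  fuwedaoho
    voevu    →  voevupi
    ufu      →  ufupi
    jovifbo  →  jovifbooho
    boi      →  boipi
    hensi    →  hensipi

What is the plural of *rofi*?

rofipi

The suffix is conditioned by the last vowel: -pi when the last vowel of the stem is a high vowel (*voevu*, *ufu*, *boi*, *hensi*); -oho when the last vowel of the stem is a non-high vowel (*fuweda*, *jovifbo*).
*rofi*: last vowel = /i/, a high vowel → -pi → *rofipi*.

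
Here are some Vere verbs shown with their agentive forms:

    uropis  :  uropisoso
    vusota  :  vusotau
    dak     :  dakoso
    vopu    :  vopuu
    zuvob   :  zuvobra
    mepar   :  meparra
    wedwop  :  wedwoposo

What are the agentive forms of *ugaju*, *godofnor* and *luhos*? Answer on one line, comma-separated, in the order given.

ugajuu, godofnorra, luhososo

The alternation tracks the final sound of the stem — -oso when the stem ends in a voiceless consonant (*uropis*, *dak*, *wedwop*); -ra when the stem ends in a voiced consonant (*zuvob*, *mepar*); -u when the stem ends in a vowel (*vusota*, *vopu*).
Since the final sound of *ugaju* is /u/ (a vowel), it takes -u, giving *ugajuu*.
The final sound of *godofnor* is /r/, which is a voiced consonant, so the suffix is -ra, giving *godofnorra*.
*luhos*: final sound = /s/, a voiceless consonant → -oso → *luhososo*.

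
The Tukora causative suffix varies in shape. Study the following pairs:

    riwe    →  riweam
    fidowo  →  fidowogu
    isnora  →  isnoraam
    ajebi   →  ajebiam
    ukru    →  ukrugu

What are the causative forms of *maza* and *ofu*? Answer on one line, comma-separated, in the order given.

The suffix is conditioned by the last vowel: -gu when the last vowel of the stem is a rounded vowel (*fidowo*, *ukru*); -am when the last vowel of the stem is an unrounded vowel (*riwe*, *isnora*, *ajebi*).
*maza* — last vowel /a/ (an unrounded vowel) → -am → *mazaam*.
The last vowel of *ofu* is /u/, which is a rounded vowel, so the suffix is -gu, giving *ofugu*.

mazaam, ofugu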